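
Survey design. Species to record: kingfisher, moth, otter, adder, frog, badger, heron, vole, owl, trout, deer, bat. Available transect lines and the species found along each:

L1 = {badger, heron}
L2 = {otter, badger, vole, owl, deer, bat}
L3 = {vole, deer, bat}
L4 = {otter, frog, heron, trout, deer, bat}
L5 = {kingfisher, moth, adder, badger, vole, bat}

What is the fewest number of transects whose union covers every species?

L2, L4, L5 together cover {kingfisher, moth, otter, adder, frog, badger, heron, vole, owl, trout, deer, bat} — every species.
No 2 of the 5 transects cover everything (all 10 pairs fall short), so 3 is minimum.

3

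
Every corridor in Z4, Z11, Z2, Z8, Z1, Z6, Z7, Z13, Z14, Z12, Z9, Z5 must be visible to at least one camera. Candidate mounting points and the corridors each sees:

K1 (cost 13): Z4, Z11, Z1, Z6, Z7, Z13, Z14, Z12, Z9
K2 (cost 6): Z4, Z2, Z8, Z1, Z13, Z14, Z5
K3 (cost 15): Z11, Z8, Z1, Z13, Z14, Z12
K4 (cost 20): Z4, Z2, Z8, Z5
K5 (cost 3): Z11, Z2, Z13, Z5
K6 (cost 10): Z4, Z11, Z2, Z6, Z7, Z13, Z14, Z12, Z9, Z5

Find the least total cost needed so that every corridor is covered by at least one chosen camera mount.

K2, K6 cover every corridor at cost 6 + 10 = 16.
Any cover uses at least 2 camera mounts; among all covering selections none totals below 16.
Greedy by coverage-per-cost would pick K5, K2, K6 for 19 — worse than the optimum 16.

16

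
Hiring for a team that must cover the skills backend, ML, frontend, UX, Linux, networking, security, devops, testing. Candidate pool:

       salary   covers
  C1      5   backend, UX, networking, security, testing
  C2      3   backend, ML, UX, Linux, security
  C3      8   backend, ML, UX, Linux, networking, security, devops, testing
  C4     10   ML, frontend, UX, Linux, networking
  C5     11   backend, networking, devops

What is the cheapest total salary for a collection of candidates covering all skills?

C3, C4 cover every skill at salary 8 + 10 = 18.
Any cover uses at least 2 candidates; among all covering selections none totals below 18.

18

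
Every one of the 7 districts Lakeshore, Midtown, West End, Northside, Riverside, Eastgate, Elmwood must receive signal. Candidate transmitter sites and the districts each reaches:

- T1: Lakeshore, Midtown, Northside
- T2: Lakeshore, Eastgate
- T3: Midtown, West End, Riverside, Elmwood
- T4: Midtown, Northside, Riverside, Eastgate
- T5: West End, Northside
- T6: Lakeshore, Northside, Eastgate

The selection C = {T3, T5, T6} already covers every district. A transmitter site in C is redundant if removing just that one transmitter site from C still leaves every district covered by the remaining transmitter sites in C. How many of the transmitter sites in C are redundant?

Drop T3: Midtown, Riverside, Elmwood uncovered — not redundant.
Drop T5: the rest still cover every district — redundant.
Drop T6: Lakeshore, Eastgate uncovered — not redundant.
1 redundant: T5.

1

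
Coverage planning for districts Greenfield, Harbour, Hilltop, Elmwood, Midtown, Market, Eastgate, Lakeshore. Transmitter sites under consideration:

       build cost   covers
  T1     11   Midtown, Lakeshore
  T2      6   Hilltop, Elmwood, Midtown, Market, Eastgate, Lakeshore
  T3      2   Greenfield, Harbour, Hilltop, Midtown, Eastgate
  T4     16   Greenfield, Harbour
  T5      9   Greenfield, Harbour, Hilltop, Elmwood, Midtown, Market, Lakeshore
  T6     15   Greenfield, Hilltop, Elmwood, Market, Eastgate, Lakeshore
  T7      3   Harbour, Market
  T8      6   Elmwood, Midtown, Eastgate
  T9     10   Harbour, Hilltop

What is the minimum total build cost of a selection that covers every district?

8

T2, T3 cover every district at build cost 6 + 2 = 8.
Any cover uses at least 2 transmitter sites; among all covering selections none totals below 8.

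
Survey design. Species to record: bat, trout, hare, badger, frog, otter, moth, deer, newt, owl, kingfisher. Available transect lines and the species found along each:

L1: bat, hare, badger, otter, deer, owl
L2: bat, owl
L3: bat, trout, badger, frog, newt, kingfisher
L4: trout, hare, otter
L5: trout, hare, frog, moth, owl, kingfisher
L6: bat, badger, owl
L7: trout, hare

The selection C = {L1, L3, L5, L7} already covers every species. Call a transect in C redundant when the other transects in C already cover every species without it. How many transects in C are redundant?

1

Drop L1: otter, deer uncovered — not redundant.
Drop L3: newt uncovered — not redundant.
Drop L5: moth uncovered — not redundant.
Drop L7: the rest still cover every species — redundant.
1 redundant: L7.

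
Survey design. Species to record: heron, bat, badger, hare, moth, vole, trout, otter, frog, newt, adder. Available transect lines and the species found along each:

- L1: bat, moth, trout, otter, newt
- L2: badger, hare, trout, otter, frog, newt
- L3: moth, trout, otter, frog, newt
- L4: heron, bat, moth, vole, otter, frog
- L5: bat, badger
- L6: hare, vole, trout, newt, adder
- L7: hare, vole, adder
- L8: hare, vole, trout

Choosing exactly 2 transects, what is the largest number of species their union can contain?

10

Choosing L2, L4 covers {heron, bat, badger, hare, moth, vole, trout, otter, frog, newt} — 10 species.
No choice of 2 transects does better; here adder is left uncovered.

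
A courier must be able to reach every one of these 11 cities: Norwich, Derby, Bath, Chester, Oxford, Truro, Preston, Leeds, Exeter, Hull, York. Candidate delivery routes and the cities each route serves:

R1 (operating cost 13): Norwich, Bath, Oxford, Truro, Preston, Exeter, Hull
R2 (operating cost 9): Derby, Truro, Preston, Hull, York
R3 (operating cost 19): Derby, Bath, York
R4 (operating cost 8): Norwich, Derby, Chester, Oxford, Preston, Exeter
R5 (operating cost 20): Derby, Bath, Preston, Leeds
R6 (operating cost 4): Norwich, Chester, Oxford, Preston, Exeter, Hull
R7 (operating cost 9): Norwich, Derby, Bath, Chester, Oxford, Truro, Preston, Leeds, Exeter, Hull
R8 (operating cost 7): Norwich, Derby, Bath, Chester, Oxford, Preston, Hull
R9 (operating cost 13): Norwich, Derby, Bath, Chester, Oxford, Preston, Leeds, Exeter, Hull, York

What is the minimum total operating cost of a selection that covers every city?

R2, R7 cover every city at operating cost 9 + 9 = 18.
Any cover uses at least 2 routes; among all covering selections none totals below 18.
Greedy by coverage-per-operating cost would pick R6, R7, R2 for 22 — worse than the optimum 18.

18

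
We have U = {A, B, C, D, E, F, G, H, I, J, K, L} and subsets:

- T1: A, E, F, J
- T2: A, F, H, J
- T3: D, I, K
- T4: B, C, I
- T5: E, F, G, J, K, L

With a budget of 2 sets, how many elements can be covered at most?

Choosing T4, T5 covers {B, C, E, F, G, I, J, K, L} — 9 elements.
No choice of 2 sets does better; here A, D, H are left uncovered.

9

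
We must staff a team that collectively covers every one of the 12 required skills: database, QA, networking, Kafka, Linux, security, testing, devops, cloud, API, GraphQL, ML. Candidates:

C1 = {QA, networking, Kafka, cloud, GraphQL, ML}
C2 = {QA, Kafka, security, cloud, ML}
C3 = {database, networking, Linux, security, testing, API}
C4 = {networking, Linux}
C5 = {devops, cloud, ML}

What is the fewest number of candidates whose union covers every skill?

3

C1, C3, C5 together cover {database, QA, networking, Kafka, Linux, security, testing, devops, cloud, API, GraphQL, ML} — every skill.
No 2 of the 5 candidates cover everything (all 10 pairs fall short), so 3 is minimum.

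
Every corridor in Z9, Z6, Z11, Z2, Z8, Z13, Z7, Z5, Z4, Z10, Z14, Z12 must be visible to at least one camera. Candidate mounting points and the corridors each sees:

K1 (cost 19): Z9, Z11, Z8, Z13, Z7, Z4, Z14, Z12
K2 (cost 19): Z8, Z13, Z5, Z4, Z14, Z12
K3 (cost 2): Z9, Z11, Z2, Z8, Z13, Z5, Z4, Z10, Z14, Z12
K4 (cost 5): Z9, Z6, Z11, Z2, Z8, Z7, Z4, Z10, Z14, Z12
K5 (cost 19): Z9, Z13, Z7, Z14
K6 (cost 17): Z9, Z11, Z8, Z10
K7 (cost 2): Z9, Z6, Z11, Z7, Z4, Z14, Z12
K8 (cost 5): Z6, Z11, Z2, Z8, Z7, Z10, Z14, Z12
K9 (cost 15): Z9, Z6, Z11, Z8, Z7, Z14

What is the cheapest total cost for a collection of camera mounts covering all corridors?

K3, K7 cover every corridor at cost 2 + 2 = 4.
Any cover uses at least 2 camera mounts; among all covering selections none totals below 4.

4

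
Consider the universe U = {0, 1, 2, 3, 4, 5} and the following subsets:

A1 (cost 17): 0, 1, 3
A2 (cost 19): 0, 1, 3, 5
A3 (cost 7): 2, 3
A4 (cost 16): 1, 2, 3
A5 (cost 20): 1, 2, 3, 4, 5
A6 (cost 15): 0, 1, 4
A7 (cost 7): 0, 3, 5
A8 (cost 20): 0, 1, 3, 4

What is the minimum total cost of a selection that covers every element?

A5, A7 cover every element at cost 20 + 7 = 27.
Any cover uses at least 2 sets; among all covering selections none totals below 27.

27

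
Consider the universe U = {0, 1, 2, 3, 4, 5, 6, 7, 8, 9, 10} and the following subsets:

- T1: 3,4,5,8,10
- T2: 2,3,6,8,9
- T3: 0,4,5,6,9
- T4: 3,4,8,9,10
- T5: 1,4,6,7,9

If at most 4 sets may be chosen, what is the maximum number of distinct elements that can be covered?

Choosing T1, T2, T3, T5 covers {0, 1, 2, 3, 4, 5, 6, 7, 8, 9, 10} — 11 elements.
That is all 11 elements.

11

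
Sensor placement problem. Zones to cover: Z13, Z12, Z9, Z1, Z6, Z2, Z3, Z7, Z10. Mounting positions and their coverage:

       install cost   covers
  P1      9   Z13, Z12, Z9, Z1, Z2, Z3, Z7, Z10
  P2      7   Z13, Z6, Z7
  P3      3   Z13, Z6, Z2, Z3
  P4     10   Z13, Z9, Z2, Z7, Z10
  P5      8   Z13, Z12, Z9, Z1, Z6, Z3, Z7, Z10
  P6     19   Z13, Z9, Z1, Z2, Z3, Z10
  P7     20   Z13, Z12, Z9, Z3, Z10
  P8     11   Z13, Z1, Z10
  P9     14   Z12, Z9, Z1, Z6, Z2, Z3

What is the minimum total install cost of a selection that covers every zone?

11

P3, P5 cover every zone at install cost 3 + 8 = 11.
Any cover uses at least 2 sensor positions; among all covering selections none totals below 11.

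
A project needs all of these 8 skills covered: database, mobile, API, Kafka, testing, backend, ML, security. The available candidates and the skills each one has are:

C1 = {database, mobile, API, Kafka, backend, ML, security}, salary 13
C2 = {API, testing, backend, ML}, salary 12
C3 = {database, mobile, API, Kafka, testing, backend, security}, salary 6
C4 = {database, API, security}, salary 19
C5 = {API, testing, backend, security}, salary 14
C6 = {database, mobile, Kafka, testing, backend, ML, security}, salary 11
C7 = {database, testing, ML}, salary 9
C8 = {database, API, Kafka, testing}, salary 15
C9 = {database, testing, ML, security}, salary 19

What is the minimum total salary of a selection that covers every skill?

15

C3, C7 cover every skill at salary 6 + 9 = 15.
Any cover uses at least 2 candidates; among all covering selections none totals below 15.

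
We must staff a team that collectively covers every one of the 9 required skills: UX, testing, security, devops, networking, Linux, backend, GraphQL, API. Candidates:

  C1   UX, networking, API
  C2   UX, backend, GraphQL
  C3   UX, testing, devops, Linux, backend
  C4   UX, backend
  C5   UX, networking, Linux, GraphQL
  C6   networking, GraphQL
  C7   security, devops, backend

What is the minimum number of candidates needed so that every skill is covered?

C1, C2, C3, C7 together cover {UX, testing, security, devops, networking, Linux, backend, GraphQL, API} — every skill.
No 3 of the 7 candidates cover everything (all 35 triples fall short), so 4 is minimum.

4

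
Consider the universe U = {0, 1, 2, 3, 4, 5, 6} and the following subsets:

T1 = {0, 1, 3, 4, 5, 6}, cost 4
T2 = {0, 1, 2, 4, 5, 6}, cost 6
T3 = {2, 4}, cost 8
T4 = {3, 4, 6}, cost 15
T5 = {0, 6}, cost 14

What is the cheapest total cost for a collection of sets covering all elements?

10

T1, T2 cover every element at cost 4 + 6 = 10.
Any cover uses at least 2 sets; among all covering selections none totals below 10.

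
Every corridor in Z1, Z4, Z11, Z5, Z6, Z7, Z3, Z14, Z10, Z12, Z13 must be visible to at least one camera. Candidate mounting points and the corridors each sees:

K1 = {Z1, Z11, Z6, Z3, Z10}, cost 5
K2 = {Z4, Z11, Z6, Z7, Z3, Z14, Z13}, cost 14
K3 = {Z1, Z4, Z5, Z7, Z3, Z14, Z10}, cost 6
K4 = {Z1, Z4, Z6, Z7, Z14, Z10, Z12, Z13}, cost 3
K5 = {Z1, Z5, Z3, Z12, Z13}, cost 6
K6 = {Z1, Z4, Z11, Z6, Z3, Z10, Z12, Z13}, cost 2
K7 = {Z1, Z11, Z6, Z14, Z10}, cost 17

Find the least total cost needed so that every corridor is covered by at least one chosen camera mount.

K3, K6 cover every corridor at cost 6 + 2 = 8.
Any cover uses at least 2 camera mounts; among all covering selections none totals below 8.

8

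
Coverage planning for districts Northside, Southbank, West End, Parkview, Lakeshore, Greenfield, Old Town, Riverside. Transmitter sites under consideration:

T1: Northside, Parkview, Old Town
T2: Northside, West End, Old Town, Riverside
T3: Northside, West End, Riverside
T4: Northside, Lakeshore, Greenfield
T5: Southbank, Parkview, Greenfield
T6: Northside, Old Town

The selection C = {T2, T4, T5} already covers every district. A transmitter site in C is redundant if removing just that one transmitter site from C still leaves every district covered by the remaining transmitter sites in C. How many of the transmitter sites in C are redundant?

Drop T2: West End, Old Town, Riverside uncovered — not redundant.
Drop T4: Lakeshore uncovered — not redundant.
Drop T5: Southbank, Parkview uncovered — not redundant.
None of the transmitter sites in C is redundant.

0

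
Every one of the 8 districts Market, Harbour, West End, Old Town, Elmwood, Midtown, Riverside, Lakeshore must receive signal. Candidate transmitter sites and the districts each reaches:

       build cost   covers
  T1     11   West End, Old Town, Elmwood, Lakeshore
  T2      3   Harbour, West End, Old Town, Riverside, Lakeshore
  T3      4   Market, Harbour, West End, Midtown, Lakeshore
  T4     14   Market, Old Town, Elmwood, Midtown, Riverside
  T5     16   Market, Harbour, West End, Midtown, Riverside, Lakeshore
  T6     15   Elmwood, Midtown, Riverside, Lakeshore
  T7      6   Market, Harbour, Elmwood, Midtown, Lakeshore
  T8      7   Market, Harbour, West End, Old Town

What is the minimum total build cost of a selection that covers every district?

T2, T7 cover every district at build cost 3 + 6 = 9.
Any cover uses at least 2 transmitter sites; among all covering selections none totals below 9.
Greedy by coverage-per-build cost would pick T2, T3, T7 for 13 — worse than the optimum 9.

9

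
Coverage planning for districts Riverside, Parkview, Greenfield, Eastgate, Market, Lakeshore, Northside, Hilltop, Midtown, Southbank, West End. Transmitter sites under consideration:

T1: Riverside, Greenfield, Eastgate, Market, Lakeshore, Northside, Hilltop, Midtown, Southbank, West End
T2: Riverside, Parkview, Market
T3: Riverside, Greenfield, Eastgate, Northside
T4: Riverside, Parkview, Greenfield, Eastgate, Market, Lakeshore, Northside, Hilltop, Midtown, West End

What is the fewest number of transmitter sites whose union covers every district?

2

T1, T2 together cover {Riverside, Parkview, Greenfield, Eastgate, Market, Lakeshore, Northside, Hilltop, Midtown, Southbank, West End} — every district.
No single transmitter site contains all 11 districts, so 2 is optimal.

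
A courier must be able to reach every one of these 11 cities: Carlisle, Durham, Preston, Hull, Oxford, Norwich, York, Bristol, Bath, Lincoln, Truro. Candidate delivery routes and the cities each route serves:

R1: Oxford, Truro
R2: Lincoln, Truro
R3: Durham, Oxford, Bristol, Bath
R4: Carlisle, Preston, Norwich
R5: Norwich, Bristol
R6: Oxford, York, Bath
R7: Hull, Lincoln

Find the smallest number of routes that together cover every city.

R1, R3, R4, R6, R7 together cover {Carlisle, Durham, Preston, Hull, Oxford, Norwich, York, Bristol, Bath, Lincoln, Truro} — every city.
No 4 of the 7 routes cover everything (all 35 size-4 selections fall short), so 5 is minimum.

5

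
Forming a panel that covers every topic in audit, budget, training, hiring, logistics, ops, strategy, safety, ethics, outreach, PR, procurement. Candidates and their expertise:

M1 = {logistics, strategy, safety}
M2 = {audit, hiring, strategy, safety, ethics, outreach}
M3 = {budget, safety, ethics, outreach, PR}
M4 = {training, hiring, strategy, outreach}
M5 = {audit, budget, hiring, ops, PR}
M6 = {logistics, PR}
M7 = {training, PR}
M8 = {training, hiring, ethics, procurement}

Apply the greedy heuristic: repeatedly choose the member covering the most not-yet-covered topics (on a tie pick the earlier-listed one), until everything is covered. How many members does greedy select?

4

Pick 1: M2 covers 6 new topics (audit, hiring, strategy, safety, ethics, outreach).
Pick 2: M5 covers 3 new topics (budget, ops, PR).
Pick 3: M8 covers 2 new topics (training, procurement).
Pick 4: M1 covers 1 new topics (logistics).
Greedy uses 4 members.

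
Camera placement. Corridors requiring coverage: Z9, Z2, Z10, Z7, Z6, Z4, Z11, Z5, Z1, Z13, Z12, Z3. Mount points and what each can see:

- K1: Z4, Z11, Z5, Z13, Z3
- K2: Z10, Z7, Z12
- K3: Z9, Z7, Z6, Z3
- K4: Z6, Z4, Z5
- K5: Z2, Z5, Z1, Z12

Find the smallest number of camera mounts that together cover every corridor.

4

K1, K2, K3, K5 together cover {Z9, Z2, Z10, Z7, Z6, Z4, Z11, Z5, Z1, Z13, Z12, Z3} — every corridor.
No 3 of the 5 camera mounts cover everything (all 10 triples fall short), so 4 is minimum.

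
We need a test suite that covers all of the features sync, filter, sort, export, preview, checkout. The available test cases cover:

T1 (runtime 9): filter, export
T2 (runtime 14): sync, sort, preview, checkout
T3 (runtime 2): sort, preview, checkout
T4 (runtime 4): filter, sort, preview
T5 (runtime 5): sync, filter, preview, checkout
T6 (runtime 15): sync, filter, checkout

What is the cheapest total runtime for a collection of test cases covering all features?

16

T1, T3, T5 cover every feature at runtime 9 + 2 + 5 = 16.
Any cover uses at least 2 test cases; among all covering selections none totals below 16.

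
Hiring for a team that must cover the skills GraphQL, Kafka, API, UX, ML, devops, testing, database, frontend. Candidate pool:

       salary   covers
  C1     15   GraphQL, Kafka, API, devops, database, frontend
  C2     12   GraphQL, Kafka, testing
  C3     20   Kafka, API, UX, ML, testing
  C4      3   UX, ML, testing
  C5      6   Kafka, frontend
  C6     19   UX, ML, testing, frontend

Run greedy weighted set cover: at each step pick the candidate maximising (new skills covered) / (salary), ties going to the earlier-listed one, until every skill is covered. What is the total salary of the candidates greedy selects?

18

Pick 1: C4 adds 3 new (UX, ML, testing) at salary 3 (ratio 3/3).
Pick 2: C1 adds 6 new (GraphQL, Kafka, API, devops, database, frontend) at salary 15 (ratio 6/15).
Greedy total salary: 3 + 15 = 18.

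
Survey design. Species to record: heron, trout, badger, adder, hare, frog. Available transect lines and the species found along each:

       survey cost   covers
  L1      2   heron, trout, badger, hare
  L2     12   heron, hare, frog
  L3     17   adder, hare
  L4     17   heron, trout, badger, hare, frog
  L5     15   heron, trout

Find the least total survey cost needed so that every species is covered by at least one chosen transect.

31

L1, L2, L3 cover every species at survey cost 2 + 12 + 17 = 31.
Any cover uses at least 2 transects; among all covering selections none totals below 31.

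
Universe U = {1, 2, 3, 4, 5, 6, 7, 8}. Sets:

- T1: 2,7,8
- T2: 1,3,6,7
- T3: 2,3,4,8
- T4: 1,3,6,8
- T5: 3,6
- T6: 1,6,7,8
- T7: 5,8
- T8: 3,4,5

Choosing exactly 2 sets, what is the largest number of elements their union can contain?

Choosing T2, T3 covers {1, 2, 3, 4, 6, 7, 8} — 7 elements.
No choice of 2 sets does better; here 5 is left uncovered.

7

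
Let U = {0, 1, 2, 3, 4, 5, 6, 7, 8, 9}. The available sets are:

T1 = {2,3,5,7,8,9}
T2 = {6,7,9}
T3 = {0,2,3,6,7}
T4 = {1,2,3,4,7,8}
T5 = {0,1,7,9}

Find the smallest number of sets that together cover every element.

T1, T3, T4 together cover {0, 1, 2, 3, 4, 5, 6, 7, 8, 9} — every element.
No 2 of the 5 sets cover everything (all 10 pairs fall short), so 3 is minimum.

3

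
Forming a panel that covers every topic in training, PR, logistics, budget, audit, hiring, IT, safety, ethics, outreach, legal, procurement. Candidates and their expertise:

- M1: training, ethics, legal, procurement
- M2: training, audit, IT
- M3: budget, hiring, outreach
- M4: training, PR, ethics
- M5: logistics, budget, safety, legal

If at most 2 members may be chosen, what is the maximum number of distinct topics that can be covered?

Choosing M1, M3 covers {training, budget, hiring, ethics, outreach, legal, procurement} — 7 topics.
No choice of 2 members does better; here PR, logistics, audit, IT, safety are left uncovered.

7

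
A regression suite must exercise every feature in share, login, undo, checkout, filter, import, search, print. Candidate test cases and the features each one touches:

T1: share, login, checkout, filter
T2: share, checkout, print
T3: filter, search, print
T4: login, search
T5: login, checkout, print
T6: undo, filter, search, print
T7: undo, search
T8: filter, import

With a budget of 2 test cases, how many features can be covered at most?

Choosing T1, T6 covers {share, login, undo, checkout, filter, search, print} — 7 features.
No choice of 2 test cases does better; here import is left uncovered.

7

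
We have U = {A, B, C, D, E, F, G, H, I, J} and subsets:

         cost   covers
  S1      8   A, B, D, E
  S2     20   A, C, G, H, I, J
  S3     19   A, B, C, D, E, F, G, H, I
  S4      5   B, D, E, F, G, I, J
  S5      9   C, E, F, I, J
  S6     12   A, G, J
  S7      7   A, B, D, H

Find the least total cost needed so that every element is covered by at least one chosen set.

21

S4, S5, S7 cover every element at cost 5 + 9 + 7 = 21.
Any cover uses at least 2 sets; among all covering selections none totals below 21.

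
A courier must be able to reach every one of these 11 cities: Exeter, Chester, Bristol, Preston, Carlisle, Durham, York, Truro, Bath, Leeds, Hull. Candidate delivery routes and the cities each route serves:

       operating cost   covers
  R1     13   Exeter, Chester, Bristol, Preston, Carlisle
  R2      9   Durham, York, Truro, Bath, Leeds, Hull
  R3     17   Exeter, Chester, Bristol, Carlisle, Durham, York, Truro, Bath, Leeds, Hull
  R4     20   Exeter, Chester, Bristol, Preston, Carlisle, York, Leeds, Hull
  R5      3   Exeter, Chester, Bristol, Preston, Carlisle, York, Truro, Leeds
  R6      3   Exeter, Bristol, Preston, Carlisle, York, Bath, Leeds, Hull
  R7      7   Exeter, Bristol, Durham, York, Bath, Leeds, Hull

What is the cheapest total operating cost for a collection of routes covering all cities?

10

R5, R7 cover every city at operating cost 3 + 7 = 10.
Any cover uses at least 2 routes; among all covering selections none totals below 10.
Greedy by coverage-per-operating cost would pick R5, R6, R7 for 13 — worse than the optimum 10.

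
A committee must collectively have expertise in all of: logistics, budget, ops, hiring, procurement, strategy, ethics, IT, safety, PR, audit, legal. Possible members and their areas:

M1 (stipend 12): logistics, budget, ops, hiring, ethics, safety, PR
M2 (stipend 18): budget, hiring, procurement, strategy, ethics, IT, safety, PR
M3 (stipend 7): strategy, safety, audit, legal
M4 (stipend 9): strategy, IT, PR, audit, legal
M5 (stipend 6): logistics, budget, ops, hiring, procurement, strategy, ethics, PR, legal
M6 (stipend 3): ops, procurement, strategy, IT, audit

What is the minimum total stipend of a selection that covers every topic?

16

M3, M5, M6 cover every topic at stipend 7 + 6 + 3 = 16.
Any cover uses at least 3 members; among all covering selections none totals below 16.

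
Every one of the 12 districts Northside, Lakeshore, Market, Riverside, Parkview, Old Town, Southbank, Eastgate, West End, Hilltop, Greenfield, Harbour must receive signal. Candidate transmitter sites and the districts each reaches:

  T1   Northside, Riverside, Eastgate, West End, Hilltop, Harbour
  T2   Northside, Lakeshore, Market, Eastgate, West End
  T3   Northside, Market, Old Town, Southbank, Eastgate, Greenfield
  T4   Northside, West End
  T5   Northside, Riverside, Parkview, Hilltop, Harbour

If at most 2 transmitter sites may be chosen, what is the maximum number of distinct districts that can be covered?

10

Choosing T1, T3 covers {Northside, Market, Riverside, Old Town, Southbank, Eastgate, West End, Hilltop, Greenfield, Harbour} — 10 districts.
No choice of 2 transmitter sites does better; here Lakeshore, Parkview are left uncovered.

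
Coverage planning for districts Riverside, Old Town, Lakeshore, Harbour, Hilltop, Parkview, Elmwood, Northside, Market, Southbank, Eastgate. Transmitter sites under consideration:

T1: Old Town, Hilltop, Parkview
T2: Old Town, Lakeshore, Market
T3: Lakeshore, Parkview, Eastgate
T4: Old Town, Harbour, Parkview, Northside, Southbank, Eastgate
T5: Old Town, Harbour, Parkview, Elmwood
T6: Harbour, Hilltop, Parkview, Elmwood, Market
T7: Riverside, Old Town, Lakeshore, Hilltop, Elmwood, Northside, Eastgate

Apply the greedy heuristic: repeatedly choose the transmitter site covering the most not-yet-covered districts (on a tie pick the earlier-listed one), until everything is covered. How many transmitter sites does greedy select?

3

Pick 1: T7 covers 7 new districts (Riverside, Old Town, Lakeshore, Hilltop, Elmwood, Northside, Eastgate).
Pick 2: T4 covers 3 new districts (Harbour, Parkview, Southbank).
Pick 3: T2 covers 1 new districts (Market).
Greedy uses 3 transmitter sites.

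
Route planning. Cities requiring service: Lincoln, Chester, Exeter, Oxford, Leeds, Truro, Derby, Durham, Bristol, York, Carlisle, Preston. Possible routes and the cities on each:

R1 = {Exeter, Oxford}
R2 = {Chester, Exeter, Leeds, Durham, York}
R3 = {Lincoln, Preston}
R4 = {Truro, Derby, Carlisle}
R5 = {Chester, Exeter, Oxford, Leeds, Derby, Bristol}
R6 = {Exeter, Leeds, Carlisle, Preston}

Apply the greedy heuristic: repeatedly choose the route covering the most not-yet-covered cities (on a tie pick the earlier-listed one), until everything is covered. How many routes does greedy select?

4

Pick 1: R5 covers 6 new cities (Chester, Exeter, Oxford, Leeds, Derby, Bristol).
Pick 2: R2 covers 2 new cities (Durham, York).
Pick 3: R3 covers 2 new cities (Lincoln, Preston).
Pick 4: R4 covers 2 new cities (Truro, Carlisle).
Greedy uses 4 routes.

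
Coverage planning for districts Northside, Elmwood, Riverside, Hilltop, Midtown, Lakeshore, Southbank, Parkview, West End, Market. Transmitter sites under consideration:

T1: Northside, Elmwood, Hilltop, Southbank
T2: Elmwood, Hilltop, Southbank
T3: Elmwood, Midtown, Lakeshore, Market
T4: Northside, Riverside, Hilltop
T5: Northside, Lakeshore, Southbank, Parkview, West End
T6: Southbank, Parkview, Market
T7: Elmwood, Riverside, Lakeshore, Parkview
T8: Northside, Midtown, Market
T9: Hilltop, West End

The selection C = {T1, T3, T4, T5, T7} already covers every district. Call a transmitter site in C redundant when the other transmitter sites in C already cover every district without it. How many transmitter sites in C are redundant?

3

Drop T1: the rest still cover every district — redundant.
Drop T3: Midtown, Market uncovered — not redundant.
Drop T4: the rest still cover every district — redundant.
Drop T5: West End uncovered — not redundant.
Drop T7: the rest still cover every district — redundant.
3 redundant: T1, T4, T7.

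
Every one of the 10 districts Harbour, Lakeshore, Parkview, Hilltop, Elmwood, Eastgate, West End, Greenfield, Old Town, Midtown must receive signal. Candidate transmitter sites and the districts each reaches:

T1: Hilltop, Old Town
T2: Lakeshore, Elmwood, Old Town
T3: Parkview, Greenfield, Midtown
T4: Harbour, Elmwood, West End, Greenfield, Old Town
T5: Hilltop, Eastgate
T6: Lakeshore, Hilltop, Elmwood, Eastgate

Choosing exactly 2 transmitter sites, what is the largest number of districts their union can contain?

Choosing T4, T6 covers {Harbour, Lakeshore, Hilltop, Elmwood, Eastgate, West End, Greenfield, Old Town} — 8 districts.
No choice of 2 transmitter sites does better; here Parkview, Midtown are left uncovered.

8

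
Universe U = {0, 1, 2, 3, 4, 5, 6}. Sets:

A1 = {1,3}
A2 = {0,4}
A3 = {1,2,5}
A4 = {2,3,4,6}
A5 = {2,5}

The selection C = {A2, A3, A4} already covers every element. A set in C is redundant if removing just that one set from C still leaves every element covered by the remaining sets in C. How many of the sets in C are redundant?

0

Drop A2: 0 uncovered — not redundant.
Drop A3: 1, 5 uncovered — not redundant.
Drop A4: 3, 6 uncovered — not redundant.
None of the sets in C is redundant.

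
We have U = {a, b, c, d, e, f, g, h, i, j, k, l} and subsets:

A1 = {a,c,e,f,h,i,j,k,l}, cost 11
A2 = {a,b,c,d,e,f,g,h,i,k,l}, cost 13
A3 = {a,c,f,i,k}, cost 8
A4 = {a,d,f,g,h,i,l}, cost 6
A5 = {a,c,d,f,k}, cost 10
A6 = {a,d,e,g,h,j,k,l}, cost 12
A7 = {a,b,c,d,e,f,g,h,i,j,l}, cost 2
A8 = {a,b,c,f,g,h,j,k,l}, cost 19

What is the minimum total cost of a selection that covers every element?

A3, A7 cover every element at cost 8 + 2 = 10.
Any cover uses at least 2 sets; among all covering selections none totals below 10.

10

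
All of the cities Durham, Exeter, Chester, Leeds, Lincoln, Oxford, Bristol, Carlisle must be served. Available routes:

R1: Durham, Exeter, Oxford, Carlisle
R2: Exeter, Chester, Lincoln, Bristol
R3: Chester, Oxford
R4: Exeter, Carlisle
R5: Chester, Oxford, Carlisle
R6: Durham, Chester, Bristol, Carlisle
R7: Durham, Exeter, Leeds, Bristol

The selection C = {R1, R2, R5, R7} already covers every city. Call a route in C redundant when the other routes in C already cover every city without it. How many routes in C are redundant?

Drop R1: the rest still cover every city — redundant.
Drop R2: Lincoln uncovered — not redundant.
Drop R5: the rest still cover every city — redundant.
Drop R7: Leeds uncovered — not redundant.
2 redundant: R1, R5.

2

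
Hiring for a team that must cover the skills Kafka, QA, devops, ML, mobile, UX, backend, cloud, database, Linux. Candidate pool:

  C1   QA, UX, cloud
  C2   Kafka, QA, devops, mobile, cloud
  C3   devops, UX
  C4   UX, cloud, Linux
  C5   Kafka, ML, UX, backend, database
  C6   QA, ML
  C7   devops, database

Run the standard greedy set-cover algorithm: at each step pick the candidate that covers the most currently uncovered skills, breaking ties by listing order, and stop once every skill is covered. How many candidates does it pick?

3

Pick 1: C2 covers 5 new skills (Kafka, QA, devops, mobile, cloud).
Pick 2: C5 covers 4 new skills (ML, UX, backend, database).
Pick 3: C4 covers 1 new skills (Linux).
Greedy uses 3 candidates.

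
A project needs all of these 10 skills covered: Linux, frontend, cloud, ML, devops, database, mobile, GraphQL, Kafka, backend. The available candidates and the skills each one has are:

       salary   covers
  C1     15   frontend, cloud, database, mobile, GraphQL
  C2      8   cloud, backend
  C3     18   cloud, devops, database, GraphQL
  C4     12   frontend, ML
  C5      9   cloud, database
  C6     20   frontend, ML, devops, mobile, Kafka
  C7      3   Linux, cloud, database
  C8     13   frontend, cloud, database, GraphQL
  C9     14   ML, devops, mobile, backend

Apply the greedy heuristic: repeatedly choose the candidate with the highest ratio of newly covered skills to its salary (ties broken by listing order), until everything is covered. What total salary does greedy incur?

50

Pick 1: C7 adds 3 new (Linux, cloud, database) at salary 3 (ratio 3/3).
Pick 2: C9 adds 4 new (ML, devops, mobile, backend) at salary 14 (ratio 4/14).
Pick 3: C8 adds 2 new (frontend, GraphQL) at salary 13 (ratio 2/13).
Pick 4: C6 adds 1 new (Kafka) at salary 20 (ratio 1/20).
Greedy total salary: 3 + 14 + 13 + 20 = 50. (The true optimum is 44, so greedy overshoots here.)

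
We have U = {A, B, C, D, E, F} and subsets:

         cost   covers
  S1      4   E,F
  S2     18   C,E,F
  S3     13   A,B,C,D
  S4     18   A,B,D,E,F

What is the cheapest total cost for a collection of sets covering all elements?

S1, S3 cover every element at cost 4 + 13 = 17.
Any cover uses at least 2 sets; among all covering selections none totals below 17.

17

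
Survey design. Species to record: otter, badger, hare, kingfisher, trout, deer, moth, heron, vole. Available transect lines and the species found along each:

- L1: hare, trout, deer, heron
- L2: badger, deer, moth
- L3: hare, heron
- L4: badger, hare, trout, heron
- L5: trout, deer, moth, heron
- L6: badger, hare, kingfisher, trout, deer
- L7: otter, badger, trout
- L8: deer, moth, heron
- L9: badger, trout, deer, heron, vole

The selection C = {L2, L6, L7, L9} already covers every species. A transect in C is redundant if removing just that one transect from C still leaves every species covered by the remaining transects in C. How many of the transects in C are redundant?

0

Drop L2: moth uncovered — not redundant.
Drop L6: hare, kingfisher uncovered — not redundant.
Drop L7: otter uncovered — not redundant.
Drop L9: heron, vole uncovered — not redundant.
None of the transects in C is redundant.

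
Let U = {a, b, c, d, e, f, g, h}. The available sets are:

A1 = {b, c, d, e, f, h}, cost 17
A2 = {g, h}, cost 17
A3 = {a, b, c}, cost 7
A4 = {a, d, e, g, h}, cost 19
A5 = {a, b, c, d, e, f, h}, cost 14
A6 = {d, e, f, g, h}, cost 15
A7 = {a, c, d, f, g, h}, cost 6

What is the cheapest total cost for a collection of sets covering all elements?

A5, A7 cover every element at cost 14 + 6 = 20.
Any cover uses at least 2 sets; among all covering selections none totals below 20.

20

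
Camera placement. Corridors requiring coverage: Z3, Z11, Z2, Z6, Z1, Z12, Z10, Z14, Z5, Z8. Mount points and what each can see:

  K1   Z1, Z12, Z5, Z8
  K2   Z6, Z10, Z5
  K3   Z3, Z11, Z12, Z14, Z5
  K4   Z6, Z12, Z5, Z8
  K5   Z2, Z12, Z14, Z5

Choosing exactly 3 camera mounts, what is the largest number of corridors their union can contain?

Choosing K1, K2, K3 covers {Z3, Z11, Z6, Z1, Z12, Z10, Z14, Z5, Z8} — 9 corridors.
No choice of 3 camera mounts does better; here Z2 is left uncovered.

9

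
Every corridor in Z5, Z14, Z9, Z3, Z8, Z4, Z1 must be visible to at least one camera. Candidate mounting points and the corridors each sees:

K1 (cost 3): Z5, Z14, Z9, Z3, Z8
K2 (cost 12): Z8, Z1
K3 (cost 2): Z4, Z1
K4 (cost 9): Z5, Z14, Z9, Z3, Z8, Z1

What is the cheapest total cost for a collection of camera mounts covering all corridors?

K1, K3 cover every corridor at cost 3 + 2 = 5.
Any cover uses at least 2 camera mounts; among all covering selections none totals below 5.

5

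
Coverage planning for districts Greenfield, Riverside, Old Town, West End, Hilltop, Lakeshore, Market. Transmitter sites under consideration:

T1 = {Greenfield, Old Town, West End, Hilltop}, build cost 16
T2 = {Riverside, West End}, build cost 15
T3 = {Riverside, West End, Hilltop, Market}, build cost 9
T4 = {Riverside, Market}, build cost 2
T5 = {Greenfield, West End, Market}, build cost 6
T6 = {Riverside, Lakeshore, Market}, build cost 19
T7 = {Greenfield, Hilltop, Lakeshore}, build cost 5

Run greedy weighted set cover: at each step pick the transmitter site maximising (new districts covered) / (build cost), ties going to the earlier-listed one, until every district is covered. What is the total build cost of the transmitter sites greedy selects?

Pick 1: T4 adds 2 new (Riverside, Market) at build cost 2 (ratio 2/2).
Pick 2: T7 adds 3 new (Greenfield, Hilltop, Lakeshore) at build cost 5 (ratio 3/5).
Pick 3: T5 adds 1 new (West End) at build cost 6 (ratio 1/6).
Pick 4: T1 adds 1 new (Old Town) at build cost 16 (ratio 1/16).
Greedy total build cost: 2 + 5 + 6 + 16 = 29. (The true optimum is 23, so greedy overshoots here.)

29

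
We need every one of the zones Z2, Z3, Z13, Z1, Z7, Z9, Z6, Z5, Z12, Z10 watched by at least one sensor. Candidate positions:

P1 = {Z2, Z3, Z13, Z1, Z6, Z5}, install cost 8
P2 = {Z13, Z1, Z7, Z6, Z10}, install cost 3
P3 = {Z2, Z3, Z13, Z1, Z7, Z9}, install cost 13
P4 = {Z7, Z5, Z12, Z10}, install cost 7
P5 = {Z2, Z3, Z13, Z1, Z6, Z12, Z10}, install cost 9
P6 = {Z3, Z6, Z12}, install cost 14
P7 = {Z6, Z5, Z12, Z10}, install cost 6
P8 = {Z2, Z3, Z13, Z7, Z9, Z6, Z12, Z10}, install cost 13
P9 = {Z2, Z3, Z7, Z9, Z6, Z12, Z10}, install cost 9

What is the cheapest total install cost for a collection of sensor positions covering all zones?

P1, P9 cover every zone at install cost 8 + 9 = 17.
Any cover uses at least 2 sensor positions; among all covering selections none totals below 17.

17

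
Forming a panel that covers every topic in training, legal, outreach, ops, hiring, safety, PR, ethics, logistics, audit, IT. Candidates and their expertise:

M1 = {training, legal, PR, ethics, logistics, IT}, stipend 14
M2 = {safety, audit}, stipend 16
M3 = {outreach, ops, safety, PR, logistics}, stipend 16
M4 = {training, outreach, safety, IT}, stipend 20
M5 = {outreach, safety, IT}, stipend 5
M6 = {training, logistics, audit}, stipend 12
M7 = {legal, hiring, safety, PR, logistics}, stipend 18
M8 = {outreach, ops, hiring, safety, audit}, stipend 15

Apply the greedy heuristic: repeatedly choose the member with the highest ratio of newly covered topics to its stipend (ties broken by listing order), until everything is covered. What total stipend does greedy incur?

Pick 1: M5 adds 3 new (outreach, safety, IT) at stipend 5 (ratio 3/5).
Pick 2: M1 adds 5 new (training, legal, PR, ethics, logistics) at stipend 14 (ratio 5/14).
Pick 3: M8 adds 3 new (ops, hiring, audit) at stipend 15 (ratio 3/15).
Greedy total stipend: 5 + 14 + 15 = 34. (The true optimum is 29, so greedy overshoots here.)

34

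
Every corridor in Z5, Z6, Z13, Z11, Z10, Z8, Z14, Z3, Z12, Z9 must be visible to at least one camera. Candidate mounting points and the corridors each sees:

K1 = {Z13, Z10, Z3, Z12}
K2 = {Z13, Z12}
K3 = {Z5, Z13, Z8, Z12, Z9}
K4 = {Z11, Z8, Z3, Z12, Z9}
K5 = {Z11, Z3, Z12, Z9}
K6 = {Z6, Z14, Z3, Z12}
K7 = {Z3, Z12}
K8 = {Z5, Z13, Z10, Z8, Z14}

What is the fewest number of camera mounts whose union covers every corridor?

K4, K6, K8 together cover {Z5, Z6, Z13, Z11, Z10, Z8, Z14, Z3, Z12, Z9} — every corridor.
No 2 of the 8 camera mounts cover everything (all 28 pairs fall short), so 3 is minimum.

3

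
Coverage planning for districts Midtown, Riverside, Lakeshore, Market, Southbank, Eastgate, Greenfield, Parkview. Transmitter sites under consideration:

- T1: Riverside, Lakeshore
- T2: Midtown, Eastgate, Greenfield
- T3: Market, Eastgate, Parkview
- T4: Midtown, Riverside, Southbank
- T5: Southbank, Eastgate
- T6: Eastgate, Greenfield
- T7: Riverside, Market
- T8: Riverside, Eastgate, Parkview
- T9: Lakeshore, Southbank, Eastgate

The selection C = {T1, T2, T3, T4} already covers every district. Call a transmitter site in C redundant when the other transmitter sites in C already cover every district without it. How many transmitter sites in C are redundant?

Drop T1: Lakeshore uncovered — not redundant.
Drop T2: Greenfield uncovered — not redundant.
Drop T3: Market, Parkview uncovered — not redundant.
Drop T4: Southbank uncovered — not redundant.
None of the transmitter sites in C is redundant.

0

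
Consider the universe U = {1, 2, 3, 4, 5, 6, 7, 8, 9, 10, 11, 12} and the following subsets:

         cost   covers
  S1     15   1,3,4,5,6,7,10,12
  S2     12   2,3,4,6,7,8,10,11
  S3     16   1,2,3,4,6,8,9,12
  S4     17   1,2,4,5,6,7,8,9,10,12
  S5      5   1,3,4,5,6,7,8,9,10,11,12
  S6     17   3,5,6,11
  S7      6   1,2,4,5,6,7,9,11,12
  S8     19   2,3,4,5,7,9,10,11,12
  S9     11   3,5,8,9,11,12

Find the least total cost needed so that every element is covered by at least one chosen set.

11

S5, S7 cover every element at cost 5 + 6 = 11.
Any cover uses at least 2 sets; among all covering selections none totals below 11.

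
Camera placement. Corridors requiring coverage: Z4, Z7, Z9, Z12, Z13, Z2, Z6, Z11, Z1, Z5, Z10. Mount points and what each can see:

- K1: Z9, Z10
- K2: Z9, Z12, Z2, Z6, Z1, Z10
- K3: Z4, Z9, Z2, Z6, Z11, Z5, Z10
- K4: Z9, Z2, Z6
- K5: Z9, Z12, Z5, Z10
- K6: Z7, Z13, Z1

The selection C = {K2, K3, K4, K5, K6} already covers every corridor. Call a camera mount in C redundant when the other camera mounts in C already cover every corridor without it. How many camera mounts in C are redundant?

Drop K2: the rest still cover every corridor — redundant.
Drop K3: Z4, Z11 uncovered — not redundant.
Drop K4: the rest still cover every corridor — redundant.
Drop K5: the rest still cover every corridor — redundant.
Drop K6: Z7, Z13 uncovered — not redundant.
3 redundant: K2, K4, K5.

3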